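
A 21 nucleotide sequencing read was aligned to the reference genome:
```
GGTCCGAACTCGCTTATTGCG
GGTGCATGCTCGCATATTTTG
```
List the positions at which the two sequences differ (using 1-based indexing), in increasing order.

4, 6, 7, 8, 14, 19, 20

Differences at position 4 (C→G), position 6 (G→A), position 7 (A→T), position 8 (A→G), position 14 (T→A), position 19 (G→T), position 20 (C→T).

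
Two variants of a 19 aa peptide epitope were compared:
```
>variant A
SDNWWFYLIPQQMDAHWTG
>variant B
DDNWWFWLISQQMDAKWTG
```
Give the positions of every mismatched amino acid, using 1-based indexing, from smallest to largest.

Differences at position 1 (S→D), position 7 (Y→W), position 10 (P→S), position 16 (H→K).

1, 7, 10, 16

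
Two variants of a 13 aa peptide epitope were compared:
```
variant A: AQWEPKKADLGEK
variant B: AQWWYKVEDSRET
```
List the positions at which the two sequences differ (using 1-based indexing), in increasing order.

Scanning 1-based: 4: E/W; 5: P/Y; 7: K/V; 8: A/E; 10: L/S; 11: G/R; 13: K/T.

4, 5, 7, 8, 10, 11, 13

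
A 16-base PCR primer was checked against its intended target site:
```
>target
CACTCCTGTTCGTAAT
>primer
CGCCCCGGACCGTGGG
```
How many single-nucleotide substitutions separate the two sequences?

The sequences differ at positions 2, 4, 7, 9, 10, 14, 15, 16 (1-based) — 8 in total.

8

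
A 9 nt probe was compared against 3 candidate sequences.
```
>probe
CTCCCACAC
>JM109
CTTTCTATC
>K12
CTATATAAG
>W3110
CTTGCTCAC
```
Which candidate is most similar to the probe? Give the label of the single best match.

JM109 differs at 5 sites; K12 differs at 6 sites; W3110 differs at 3 sites. The closest is W3110.

W3110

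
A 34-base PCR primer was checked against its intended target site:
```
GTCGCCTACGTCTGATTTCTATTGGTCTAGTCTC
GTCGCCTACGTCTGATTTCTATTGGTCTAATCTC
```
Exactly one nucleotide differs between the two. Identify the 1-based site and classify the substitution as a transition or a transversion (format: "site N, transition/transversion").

site 30, transition

Site 30 changes G→A. G is a purine and A is a purine, so this is a transition.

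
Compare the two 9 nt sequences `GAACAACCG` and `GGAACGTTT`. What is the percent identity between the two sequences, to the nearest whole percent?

22%

7 positions differ (2, 4, 5, 6, 7, 8, 9), so 2 of 9 match: 2/9 = 22.22%.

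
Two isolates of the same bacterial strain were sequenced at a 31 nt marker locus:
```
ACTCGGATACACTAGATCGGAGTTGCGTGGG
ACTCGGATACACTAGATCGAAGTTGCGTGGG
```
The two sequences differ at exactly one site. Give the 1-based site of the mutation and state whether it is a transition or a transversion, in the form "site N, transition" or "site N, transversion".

The sequences differ only at site 20: G→A (purine→purine), a transition.

site 20, transition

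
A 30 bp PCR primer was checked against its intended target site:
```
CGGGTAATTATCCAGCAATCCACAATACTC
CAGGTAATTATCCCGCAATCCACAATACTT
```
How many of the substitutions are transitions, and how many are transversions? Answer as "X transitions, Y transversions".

Mismatches (1-based):
base 2: G→A (purine→purine, transition)
base 14: A→C (purine→pyrimidine, transversion)
base 30: C→T (pyrimidine→pyrimidine, transition)

2 transitions, 1 transversion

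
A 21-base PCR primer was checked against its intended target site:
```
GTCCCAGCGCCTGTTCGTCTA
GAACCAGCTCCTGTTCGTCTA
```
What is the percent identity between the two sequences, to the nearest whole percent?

3 positions differ (2, 3, 9), so 18 of 21 match: 18/21 = 85.71%.

86%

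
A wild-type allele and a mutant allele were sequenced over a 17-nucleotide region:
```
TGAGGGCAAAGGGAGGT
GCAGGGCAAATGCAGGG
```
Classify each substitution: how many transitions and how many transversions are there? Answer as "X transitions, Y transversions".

0 transitions, 5 transversions

Transitions (purine↔purine or pyrimidine↔pyrimidine): none.
Transversions (purine↔pyrimidine): 1 T→G, 2 G→C, 11 G→T, 13 G→C, 17 T→G.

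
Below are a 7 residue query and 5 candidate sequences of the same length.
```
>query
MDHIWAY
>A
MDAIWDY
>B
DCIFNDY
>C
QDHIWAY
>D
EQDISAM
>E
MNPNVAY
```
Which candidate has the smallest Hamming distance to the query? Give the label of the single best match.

C

Hamming distances to query — A: 2; B: 6; C: 1; D: 5; E: 4.
Smallest is C with 1 mismatch.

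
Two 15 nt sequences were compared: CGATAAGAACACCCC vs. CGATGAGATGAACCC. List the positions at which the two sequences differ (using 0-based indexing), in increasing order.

Scanning 0-based: 4: A/G; 8: A/T; 9: C/G; 11: C/A.

4, 8, 9, 11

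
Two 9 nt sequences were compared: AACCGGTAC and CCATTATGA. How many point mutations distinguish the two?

8

The sequences differ at positions 1, 2, 3, 4, 5, 6, 8, 9 (1-based) — 8 in total.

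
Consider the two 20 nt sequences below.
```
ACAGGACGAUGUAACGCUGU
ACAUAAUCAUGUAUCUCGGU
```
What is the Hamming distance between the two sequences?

Comparing position by position, 7 sites differ: 4 (G/U), 5 (G/A), 7 (C/U), 8 (G/C), 14 (A/U), 16 (G/U), 18 (U/G).

7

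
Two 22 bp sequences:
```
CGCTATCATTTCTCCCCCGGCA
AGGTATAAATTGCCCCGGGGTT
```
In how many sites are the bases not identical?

10

The sequences differ at sites 1, 3, 7, 9, 12, 13, 17, 18, 21, 22 (1-based) — 10 in total.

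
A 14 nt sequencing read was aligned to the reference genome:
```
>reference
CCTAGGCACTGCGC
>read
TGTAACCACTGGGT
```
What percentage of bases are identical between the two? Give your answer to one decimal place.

Mismatches at positions 1, 2, 5, 6, 12, 14 (1-based): 6 of 14.
Identical positions: 8/14 = 57.14% → 57.1%.

57.1%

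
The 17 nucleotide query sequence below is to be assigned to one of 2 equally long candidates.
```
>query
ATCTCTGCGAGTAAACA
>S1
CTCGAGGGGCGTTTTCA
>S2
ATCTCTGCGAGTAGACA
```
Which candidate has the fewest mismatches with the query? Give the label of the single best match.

S2

Hamming distances to query — S1: 9; S2: 1.
Smallest is S2 with 1 mismatch.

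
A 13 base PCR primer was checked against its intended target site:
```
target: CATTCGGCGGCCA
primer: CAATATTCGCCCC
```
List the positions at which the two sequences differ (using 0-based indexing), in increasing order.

Differences at position 2 (T→A), position 4 (C→A), position 5 (G→T), position 6 (G→T), position 9 (G→C), position 12 (A→C).

2, 4, 5, 6, 9, 12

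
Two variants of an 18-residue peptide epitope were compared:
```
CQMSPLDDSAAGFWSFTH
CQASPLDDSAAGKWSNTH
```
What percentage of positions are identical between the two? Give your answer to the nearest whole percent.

83%

Mismatches at positions 3, 13, 16 (1-based): 3 of 18.
Identical positions: 15/18 = 83.33% → 83%.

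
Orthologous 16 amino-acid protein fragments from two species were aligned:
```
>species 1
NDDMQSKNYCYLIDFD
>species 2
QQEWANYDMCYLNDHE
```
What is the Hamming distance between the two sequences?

12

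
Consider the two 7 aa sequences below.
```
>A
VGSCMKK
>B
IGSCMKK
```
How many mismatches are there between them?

1

Mismatches (1-based): position 1: V→I.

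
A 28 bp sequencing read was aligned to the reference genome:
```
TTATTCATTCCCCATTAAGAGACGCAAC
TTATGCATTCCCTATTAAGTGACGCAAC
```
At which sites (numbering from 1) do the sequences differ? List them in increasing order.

5, 13, 20

Scanning 1-based: 5: T/G; 13: C/T; 20: A/T.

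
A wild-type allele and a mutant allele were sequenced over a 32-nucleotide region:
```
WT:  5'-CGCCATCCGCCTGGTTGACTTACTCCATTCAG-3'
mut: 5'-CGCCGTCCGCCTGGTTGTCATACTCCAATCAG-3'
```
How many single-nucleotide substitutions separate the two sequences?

Comparing position by position, 4 bases differ: 5 (A/G), 18 (A/T), 20 (T/A), 28 (T/A).

4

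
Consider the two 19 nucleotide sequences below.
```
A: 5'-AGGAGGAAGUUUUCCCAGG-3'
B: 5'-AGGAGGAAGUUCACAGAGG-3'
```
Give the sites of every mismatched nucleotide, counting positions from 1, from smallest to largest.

12, 13, 15, 16

Scanning 1-based: 12: U/C; 13: U/A; 15: C/A; 16: C/G.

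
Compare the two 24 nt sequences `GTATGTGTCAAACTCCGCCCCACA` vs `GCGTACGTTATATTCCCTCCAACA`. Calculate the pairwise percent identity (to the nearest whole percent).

58%

Mismatches at positions 2, 3, 5, 6, 9, 11, 13, 17, 18, 21 (1-based): 10 of 24.
Identical positions: 14/24 = 58.33% → 58%.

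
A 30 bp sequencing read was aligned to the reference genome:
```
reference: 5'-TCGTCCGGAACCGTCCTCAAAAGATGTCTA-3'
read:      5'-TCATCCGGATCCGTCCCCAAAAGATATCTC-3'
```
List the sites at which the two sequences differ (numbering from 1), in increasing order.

3, 10, 17, 26, 30

Scanning 1-based: 3: G/A; 10: A/T; 17: T/C; 26: G/A; 30: A/C.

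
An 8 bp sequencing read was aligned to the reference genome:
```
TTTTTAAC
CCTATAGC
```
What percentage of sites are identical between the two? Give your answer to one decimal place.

Mismatches at positions 1, 2, 4, 7 (1-based): 4 of 8.
Identical positions: 4/8 = 50% → 50.0%.

50.0%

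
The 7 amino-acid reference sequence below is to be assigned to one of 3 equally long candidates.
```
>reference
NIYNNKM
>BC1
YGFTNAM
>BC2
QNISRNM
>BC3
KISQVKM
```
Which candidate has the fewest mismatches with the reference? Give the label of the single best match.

BC3

Hamming distances to reference — BC1: 5; BC2: 6; BC3: 4.
Smallest is BC3 with 4 mismatches.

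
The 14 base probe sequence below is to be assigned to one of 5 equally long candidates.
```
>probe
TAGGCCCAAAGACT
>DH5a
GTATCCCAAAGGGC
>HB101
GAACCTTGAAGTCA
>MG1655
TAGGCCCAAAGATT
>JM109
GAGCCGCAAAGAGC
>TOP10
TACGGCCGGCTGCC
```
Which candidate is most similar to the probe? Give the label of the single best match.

MG1655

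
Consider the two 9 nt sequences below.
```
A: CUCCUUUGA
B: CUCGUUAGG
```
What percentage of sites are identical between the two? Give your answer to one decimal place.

66.7%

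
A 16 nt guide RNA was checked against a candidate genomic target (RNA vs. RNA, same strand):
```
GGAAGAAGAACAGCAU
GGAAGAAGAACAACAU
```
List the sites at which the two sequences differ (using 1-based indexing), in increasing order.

13

Differences at site 13 (G→A).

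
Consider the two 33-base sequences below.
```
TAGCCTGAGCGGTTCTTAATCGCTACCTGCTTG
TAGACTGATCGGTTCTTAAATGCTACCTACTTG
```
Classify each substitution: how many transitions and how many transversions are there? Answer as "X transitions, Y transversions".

Transitions (purine↔purine or pyrimidine↔pyrimidine): 21 C→T, 29 G→A.
Transversions (purine↔pyrimidine): 4 C→A, 9 G→T, 20 T→A.

2 transitions, 3 transversions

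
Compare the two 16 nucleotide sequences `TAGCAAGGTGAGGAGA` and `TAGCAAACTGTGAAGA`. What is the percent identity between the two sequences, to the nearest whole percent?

75%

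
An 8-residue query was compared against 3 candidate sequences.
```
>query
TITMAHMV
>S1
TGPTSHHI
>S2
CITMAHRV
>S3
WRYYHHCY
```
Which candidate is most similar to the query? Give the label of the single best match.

S2

Hamming distances to query — S1: 6; S2: 2; S3: 7.
Smallest is S2 with 2 mismatches.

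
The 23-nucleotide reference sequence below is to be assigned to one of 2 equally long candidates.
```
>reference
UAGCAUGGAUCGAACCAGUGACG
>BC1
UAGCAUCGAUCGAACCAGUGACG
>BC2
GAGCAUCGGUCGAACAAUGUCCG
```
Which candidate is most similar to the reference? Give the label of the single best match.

BC1

BC1 differs at 1 site; BC2 differs at 8 sites. The closest is BC1.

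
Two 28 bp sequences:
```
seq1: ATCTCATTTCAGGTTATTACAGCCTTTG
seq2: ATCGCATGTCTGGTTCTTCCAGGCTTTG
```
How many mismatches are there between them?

6

The sequences differ at bases 4, 8, 11, 16, 19, 23 (1-based) — 6 in total.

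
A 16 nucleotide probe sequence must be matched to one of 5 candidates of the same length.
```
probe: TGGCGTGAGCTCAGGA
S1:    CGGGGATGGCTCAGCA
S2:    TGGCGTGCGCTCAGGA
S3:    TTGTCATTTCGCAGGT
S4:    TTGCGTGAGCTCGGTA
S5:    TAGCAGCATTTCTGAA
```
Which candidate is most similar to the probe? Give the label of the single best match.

Hamming distances to probe — S1: 6; S2: 1; S3: 9; S4: 3; S5: 8.
Smallest is S2 with 1 mismatch.

S2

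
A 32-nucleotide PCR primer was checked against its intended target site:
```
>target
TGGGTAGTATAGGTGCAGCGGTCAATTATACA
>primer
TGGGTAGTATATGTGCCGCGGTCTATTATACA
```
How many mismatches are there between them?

Mismatches (1-based): site 12: G→T; site 17: A→C; site 24: A→T.

3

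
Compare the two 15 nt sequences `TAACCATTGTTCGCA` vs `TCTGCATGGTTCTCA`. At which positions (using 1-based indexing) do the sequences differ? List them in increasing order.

2, 3, 4, 8, 13

Differences at position 2 (A→C), position 3 (A→T), position 4 (C→G), position 8 (T→G), position 13 (G→T).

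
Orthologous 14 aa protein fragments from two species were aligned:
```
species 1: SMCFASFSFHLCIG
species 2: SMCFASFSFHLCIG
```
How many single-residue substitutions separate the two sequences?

0

The two sequences are identical at every position.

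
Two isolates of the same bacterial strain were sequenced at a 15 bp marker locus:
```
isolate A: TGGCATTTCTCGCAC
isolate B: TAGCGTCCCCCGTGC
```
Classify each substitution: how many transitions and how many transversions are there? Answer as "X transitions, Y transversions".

7 transitions, 0 transversions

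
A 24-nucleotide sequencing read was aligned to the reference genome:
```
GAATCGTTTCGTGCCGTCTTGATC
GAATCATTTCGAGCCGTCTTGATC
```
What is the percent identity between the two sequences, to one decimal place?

2 positions differ (6, 12), so 22 of 24 match: 22/24 = 91.67%.

91.7%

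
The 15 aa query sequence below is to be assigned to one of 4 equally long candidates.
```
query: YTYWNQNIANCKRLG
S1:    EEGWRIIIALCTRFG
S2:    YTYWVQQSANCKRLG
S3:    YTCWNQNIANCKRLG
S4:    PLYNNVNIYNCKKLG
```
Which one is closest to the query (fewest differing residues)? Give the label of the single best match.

S3

S1 differs at 9 residues; S2 differs at 3 residues; S3 differs at 1 residue; S4 differs at 6 residues. The closest is S3.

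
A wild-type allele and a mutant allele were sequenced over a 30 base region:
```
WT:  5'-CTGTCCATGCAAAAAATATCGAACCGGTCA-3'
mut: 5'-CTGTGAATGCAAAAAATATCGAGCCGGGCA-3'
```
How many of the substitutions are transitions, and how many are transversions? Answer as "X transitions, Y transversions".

1 transition, 3 transversions

Mismatches (1-based):
position 5: C→G (pyrimidine→purine, transversion)
position 6: C→A (pyrimidine→purine, transversion)
position 23: A→G (purine→purine, transition)
position 28: T→G (pyrimidine→purine, transversion)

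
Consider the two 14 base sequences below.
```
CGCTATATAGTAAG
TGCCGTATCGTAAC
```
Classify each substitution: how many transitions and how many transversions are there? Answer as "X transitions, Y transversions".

3 transitions, 2 transversions

Mismatches (1-based):
position 1: C→T (pyrimidine→pyrimidine, transition)
position 4: T→C (pyrimidine→pyrimidine, transition)
position 5: A→G (purine→purine, transition)
position 9: A→C (purine→pyrimidine, transversion)
position 14: G→C (purine→pyrimidine, transversion)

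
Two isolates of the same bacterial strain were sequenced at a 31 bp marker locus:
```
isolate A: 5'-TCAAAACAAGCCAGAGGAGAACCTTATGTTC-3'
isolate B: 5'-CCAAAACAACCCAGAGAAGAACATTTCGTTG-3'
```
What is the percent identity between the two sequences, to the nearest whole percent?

77%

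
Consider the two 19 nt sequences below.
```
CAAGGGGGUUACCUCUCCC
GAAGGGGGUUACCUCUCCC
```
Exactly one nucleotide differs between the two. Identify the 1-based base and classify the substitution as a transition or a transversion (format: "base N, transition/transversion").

The sequences differ only at base 1: C→G (pyrimidine→purine), a transversion.

base 1, transversion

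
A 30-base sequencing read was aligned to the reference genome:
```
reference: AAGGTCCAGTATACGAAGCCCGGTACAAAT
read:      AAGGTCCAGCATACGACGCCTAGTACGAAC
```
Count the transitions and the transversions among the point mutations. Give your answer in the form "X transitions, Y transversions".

5 transitions, 1 transversion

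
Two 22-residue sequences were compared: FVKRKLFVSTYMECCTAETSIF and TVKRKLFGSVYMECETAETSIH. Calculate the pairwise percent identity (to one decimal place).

77.3%

Mismatches at positions 1, 8, 10, 15, 22 (1-based): 5 of 22.
Identical positions: 17/22 = 77.27% → 77.3%.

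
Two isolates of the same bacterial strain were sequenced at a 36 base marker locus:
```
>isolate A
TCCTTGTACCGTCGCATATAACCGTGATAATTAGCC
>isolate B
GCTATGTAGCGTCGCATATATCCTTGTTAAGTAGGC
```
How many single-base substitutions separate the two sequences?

9

Comparing position by position, 9 sites differ: 1 (T/G), 3 (C/T), 4 (T/A), 9 (C/G), 21 (A/T), 24 (G/T), 27 (A/T), 31 (T/G), 35 (C/G).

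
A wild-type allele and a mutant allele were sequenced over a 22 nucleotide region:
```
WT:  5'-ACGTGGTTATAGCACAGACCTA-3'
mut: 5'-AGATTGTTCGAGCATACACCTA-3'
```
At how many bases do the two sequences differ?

7

Comparing position by position, 7 bases differ: 2 (C/G), 3 (G/A), 5 (G/T), 9 (A/C), 10 (T/G), 15 (C/T), 17 (G/C).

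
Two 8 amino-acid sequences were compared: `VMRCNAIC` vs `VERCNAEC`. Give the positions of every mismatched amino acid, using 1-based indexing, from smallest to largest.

Scanning 1-based: 2: M/E; 7: I/E.

2, 7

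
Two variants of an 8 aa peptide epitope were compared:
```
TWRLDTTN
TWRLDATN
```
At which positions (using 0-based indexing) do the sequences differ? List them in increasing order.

Scanning 0-based: 5: T/A.

5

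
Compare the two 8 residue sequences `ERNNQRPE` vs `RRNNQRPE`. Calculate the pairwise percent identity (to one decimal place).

1 position differs (1), so 7 of 8 match: 7/8 = 87.5%.

87.5%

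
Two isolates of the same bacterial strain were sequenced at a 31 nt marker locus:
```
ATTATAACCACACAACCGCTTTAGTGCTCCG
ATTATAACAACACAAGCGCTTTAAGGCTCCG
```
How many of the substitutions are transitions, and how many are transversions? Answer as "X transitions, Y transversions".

1 transition, 3 transversions

Mismatches (1-based):
site 9: C→A (pyrimidine→purine, transversion)
site 16: C→G (pyrimidine→purine, transversion)
site 24: G→A (purine→purine, transition)
site 25: T→G (pyrimidine→purine, transversion)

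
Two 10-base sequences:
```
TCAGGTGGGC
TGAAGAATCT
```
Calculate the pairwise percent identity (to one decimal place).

7 positions differ (2, 4, 6, 7, 8, 9, 10), so 3 of 10 match: 3/10 = 30%.

30.0%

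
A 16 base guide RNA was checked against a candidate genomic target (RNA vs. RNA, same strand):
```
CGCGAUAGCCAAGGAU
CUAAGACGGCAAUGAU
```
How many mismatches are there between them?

8

The sequences differ at positions 2, 3, 4, 5, 6, 7, 9, 13 (1-based) — 8 in total.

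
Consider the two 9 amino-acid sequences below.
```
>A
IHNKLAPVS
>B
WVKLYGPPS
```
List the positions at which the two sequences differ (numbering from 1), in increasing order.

Scanning 1-based: 1: I/W; 2: H/V; 3: N/K; 4: K/L; 5: L/Y; 6: A/G; 8: V/P.

1, 2, 3, 4, 5, 6, 8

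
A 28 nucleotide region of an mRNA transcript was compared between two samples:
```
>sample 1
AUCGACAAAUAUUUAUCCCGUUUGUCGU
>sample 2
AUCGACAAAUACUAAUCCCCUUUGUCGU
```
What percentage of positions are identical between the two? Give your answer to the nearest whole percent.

3 positions differ (12, 14, 20), so 25 of 28 match: 25/28 = 89.29%.

89%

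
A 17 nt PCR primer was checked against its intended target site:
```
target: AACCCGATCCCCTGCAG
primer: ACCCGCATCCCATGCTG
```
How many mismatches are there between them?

5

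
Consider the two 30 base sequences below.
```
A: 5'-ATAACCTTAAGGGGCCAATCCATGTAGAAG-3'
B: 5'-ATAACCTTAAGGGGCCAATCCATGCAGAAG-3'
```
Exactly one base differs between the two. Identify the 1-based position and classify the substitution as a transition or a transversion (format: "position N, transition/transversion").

position 25, transition

Position 25 changes T→C. T is a pyrimidine and C is a pyrimidine, so this is a transition.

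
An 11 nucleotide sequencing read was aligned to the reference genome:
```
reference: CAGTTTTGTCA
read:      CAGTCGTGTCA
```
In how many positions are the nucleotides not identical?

Mismatches (1-based): position 5: T→C; position 6: T→G.

2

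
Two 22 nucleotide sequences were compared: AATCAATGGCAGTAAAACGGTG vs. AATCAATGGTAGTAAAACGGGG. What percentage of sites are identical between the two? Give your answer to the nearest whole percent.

91%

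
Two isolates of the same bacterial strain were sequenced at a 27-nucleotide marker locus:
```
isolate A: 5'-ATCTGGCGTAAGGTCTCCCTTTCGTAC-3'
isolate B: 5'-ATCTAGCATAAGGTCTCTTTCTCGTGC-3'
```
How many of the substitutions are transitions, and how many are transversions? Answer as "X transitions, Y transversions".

Mismatches (1-based):
position 5: G→A (purine→purine, transition)
position 8: G→A (purine→purine, transition)
position 18: C→T (pyrimidine→pyrimidine, transition)
position 19: C→T (pyrimidine→pyrimidine, transition)
position 21: T→C (pyrimidine→pyrimidine, transition)
position 26: A→G (purine→purine, transition)

6 transitions, 0 transversions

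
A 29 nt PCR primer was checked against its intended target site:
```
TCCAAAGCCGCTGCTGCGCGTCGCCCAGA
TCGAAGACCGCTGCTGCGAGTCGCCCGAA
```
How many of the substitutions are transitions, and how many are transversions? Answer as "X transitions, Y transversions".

Mismatches (1-based):
base 3: C→G (pyrimidine→purine, transversion)
base 6: A→G (purine→purine, transition)
base 7: G→A (purine→purine, transition)
base 19: C→A (pyrimidine→purine, transversion)
base 27: A→G (purine→purine, transition)
base 28: G→A (purine→purine, transition)

4 transitions, 2 transversions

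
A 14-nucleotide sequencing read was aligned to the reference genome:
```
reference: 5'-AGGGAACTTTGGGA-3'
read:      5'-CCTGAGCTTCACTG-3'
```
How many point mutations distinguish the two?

Comparing position by position, 9 bases differ: 1 (A/C), 2 (G/C), 3 (G/T), 6 (A/G), 10 (T/C), 11 (G/A), 12 (G/C), 13 (G/T), 14 (A/G).

9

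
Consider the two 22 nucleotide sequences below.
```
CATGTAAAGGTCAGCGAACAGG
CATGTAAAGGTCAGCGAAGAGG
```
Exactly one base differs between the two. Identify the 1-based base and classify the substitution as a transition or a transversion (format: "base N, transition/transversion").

The sequences differ only at base 19: C→G (pyrimidine→purine), a transversion.

base 19, transversion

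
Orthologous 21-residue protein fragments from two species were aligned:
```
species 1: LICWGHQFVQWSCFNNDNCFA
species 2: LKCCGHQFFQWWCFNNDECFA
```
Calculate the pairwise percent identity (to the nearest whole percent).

76%

Mismatches at positions 2, 4, 9, 12, 18 (1-based): 5 of 21.
Identical positions: 16/21 = 76.19% → 76%.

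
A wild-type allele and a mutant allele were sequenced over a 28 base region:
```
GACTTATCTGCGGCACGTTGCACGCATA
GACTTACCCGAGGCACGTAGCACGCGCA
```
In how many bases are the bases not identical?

6

The sequences differ at bases 7, 9, 11, 19, 26, 27 (1-based) — 6 in total.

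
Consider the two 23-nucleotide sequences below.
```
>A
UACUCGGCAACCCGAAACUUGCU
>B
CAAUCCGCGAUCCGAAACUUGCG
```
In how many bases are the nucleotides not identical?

6

Mismatches (1-based): base 1: U→C; base 3: C→A; base 6: G→C; base 9: A→G; base 11: C→U; base 23: U→G.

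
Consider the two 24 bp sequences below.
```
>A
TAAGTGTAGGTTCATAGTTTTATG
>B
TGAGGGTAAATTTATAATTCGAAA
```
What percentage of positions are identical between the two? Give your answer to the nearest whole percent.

Mismatches at positions 2, 5, 9, 10, 13, 17, 20, 21, 23, 24 (1-based): 10 of 24.
Identical positions: 14/24 = 58.33% → 58%.

58%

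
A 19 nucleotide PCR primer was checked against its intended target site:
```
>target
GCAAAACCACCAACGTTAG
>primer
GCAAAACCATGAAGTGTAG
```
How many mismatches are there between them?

5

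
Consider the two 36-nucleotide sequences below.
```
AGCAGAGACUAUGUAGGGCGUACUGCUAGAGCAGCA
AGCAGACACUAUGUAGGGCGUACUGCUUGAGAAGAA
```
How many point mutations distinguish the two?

4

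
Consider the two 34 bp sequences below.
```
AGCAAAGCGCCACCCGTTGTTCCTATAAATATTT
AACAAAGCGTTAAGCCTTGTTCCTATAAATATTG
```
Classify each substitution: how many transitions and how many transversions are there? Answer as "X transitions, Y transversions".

3 transitions, 4 transversions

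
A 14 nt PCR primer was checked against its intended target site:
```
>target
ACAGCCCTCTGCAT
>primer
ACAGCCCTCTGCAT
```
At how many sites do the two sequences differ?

The two sequences are identical at every position.

0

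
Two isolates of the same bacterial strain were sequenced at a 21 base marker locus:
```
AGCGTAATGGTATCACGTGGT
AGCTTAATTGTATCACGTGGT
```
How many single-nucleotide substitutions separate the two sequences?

Mismatches (1-based): site 4: G→T; site 9: G→T.

2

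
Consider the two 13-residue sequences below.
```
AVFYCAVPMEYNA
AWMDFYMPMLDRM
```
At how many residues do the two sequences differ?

Comparing position by position, 10 residues differ: 2 (V/W), 3 (F/M), 4 (Y/D), 5 (C/F), 6 (A/Y), 7 (V/M), 10 (E/L), 11 (Y/D), 12 (N/R), 13 (A/M).

10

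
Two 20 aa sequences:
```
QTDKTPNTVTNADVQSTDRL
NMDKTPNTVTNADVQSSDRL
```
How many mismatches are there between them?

Mismatches (1-based): residue 1: Q→N; residue 2: T→M; residue 17: T→S.

3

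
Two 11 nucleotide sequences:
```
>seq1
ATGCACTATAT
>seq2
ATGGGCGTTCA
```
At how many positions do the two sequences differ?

Comparing position by position, 6 positions differ: 4 (C/G), 5 (A/G), 7 (T/G), 8 (A/T), 10 (A/C), 11 (T/A).

6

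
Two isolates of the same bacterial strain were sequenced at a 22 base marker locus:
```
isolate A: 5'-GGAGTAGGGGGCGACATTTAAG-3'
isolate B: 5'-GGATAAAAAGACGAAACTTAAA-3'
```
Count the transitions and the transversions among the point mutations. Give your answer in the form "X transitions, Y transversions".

Mismatches (1-based):
base 4: G→T (purine→pyrimidine, transversion)
base 5: T→A (pyrimidine→purine, transversion)
base 7: G→A (purine→purine, transition)
base 8: G→A (purine→purine, transition)
base 9: G→A (purine→purine, transition)
base 11: G→A (purine→purine, transition)
base 15: C→A (pyrimidine→purine, transversion)
base 17: T→C (pyrimidine→pyrimidine, transition)
base 22: G→A (purine→purine, transition)

6 transitions, 3 transversions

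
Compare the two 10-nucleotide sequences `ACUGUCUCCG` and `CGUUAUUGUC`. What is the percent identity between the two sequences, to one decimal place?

8 positions differ (1, 2, 4, 5, 6, 8, 9, 10), so 2 of 10 match: 2/10 = 20%.

20.0%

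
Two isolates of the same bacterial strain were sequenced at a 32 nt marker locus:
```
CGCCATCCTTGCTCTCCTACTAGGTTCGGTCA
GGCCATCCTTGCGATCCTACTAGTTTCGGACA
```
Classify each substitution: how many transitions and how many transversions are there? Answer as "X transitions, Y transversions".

0 transitions, 5 transversions

Transitions (purine↔purine or pyrimidine↔pyrimidine): none.
Transversions (purine↔pyrimidine): 1 C→G, 13 T→G, 14 C→A, 24 G→T, 30 T→A.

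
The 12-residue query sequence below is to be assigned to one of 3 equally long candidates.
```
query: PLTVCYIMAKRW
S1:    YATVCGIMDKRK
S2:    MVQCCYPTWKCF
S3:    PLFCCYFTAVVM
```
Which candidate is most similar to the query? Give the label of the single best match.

S1

S1 differs at 5 positions; S2 differs at 9 positions; S3 differs at 7 positions. The closest is S1.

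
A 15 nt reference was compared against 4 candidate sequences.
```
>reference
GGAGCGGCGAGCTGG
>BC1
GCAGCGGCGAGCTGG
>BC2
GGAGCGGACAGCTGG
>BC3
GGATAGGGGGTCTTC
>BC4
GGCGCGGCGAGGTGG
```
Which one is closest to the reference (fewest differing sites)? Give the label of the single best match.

Hamming distances to reference — BC1: 1; BC2: 2; BC3: 7; BC4: 2.
Smallest is BC1 with 1 mismatch.

BC1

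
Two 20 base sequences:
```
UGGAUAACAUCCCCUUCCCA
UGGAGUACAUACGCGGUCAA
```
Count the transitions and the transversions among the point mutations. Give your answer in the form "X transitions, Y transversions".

1 transition, 7 transversions

Transitions (purine↔purine or pyrimidine↔pyrimidine): 17 C→U.
Transversions (purine↔pyrimidine): 5 U→G, 6 A→U, 11 C→A, 13 C→G, 15 U→G, 16 U→G, 19 C→A.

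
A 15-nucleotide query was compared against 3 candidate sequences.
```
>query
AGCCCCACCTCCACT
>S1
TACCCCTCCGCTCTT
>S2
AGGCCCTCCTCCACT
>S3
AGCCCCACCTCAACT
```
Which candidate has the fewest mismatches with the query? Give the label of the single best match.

S3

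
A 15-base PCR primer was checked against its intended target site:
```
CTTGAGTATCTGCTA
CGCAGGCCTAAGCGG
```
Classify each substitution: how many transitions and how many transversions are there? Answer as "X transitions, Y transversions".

5 transitions, 5 transversions

Transitions (purine↔purine or pyrimidine↔pyrimidine): 3 T→C, 4 G→A, 5 A→G, 7 T→C, 15 A→G.
Transversions (purine↔pyrimidine): 2 T→G, 8 A→C, 10 C→A, 11 T→A, 14 T→G.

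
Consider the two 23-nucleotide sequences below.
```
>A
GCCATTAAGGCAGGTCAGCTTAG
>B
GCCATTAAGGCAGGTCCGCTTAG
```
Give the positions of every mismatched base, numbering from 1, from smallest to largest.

17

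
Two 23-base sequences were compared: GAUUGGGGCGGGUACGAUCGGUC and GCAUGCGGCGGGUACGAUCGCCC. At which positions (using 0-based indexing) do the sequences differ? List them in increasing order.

Scanning 0-based: 1: A/C; 2: U/A; 5: G/C; 20: G/C; 21: U/C.

1, 2, 5, 20, 21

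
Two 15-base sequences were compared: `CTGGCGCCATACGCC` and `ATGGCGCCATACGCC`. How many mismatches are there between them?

The sequences differ at positions 1 (1-based) — 1 in total.

1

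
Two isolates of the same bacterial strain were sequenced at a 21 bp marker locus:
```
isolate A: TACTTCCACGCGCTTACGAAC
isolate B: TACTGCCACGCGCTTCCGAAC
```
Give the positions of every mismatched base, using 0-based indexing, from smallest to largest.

4, 15

Scanning 0-based: 4: T/G; 15: A/C.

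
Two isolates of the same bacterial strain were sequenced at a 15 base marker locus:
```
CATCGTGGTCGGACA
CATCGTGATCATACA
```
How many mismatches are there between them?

The sequences differ at positions 8, 11, 12 (1-based) — 3 in total.

3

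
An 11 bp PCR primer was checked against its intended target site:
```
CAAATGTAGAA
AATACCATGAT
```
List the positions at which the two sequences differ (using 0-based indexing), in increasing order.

Scanning 0-based: 0: C/A; 2: A/T; 4: T/C; 5: G/C; 6: T/A; 7: A/T; 10: A/T.

0, 2, 4, 5, 6, 7, 10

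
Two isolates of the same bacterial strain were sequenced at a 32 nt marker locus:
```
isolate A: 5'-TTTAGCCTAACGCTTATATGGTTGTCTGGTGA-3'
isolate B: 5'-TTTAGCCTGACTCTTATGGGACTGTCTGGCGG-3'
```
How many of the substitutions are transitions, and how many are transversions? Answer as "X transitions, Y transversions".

6 transitions, 2 transversions

Mismatches (1-based):
base 9: A→G (purine→purine, transition)
base 12: G→T (purine→pyrimidine, transversion)
base 18: A→G (purine→purine, transition)
base 19: T→G (pyrimidine→purine, transversion)
base 21: G→A (purine→purine, transition)
base 22: T→C (pyrimidine→pyrimidine, transition)
base 30: T→C (pyrimidine→pyrimidine, transition)
base 32: A→G (purine→purine, transition)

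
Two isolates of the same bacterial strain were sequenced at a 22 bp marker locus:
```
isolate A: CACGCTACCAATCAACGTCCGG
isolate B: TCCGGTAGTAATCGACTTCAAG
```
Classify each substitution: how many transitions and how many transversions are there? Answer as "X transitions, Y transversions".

Transitions (purine↔purine or pyrimidine↔pyrimidine): 1 C→T, 9 C→T, 14 A→G, 21 G→A.
Transversions (purine↔pyrimidine): 2 A→C, 5 C→G, 8 C→G, 17 G→T, 20 C→A.

4 transitions, 5 transversions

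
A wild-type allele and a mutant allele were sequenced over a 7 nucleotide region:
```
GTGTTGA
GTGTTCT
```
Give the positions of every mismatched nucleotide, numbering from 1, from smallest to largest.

6, 7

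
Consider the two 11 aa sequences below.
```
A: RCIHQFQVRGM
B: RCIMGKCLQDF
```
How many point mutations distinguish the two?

8

Comparing position by position, 8 residues differ: 4 (H/M), 5 (Q/G), 6 (F/K), 7 (Q/C), 8 (V/L), 9 (R/Q), 10 (G/D), 11 (M/F).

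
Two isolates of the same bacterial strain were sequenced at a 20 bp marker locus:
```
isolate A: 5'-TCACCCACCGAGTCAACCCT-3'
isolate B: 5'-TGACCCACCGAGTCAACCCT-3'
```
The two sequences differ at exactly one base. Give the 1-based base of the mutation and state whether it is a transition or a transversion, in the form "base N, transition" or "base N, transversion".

The sequences differ only at base 2: C→G (pyrimidine→purine), a transversion.

base 2, transversion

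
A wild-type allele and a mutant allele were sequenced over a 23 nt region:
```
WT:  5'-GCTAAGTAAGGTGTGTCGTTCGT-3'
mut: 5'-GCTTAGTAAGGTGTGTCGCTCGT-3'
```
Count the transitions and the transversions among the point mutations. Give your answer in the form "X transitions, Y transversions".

Transitions (purine↔purine or pyrimidine↔pyrimidine): 19 T→C.
Transversions (purine↔pyrimidine): 4 A→T.

1 transition, 1 transversion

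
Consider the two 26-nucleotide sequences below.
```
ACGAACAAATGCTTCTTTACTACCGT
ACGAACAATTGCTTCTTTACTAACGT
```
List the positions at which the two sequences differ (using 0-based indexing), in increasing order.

Differences at position 8 (A→T), position 22 (C→A).

8, 22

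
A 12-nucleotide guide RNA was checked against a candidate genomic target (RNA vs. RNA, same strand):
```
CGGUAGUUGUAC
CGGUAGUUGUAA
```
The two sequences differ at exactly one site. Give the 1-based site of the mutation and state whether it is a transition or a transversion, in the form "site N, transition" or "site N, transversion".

site 12, transversion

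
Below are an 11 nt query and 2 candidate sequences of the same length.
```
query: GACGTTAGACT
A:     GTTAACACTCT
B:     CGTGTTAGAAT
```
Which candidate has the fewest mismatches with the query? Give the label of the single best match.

A differs at 7 sites; B differs at 4 sites. The closest is B.

B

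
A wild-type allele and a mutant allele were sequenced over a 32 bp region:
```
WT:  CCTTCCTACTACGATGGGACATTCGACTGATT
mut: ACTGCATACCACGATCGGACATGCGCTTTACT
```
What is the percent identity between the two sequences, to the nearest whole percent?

69%

Mismatches at positions 1, 4, 6, 10, 16, 23, 26, 27, 29, 31 (1-based): 10 of 32.
Identical positions: 22/32 = 68.75% → 69%.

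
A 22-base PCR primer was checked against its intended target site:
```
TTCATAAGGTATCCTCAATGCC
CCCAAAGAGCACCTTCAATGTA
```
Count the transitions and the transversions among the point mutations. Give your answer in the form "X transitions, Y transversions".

8 transitions, 2 transversions

Mismatches (1-based):
site 1: T→C (pyrimidine→pyrimidine, transition)
site 2: T→C (pyrimidine→pyrimidine, transition)
site 5: T→A (pyrimidine→purine, transversion)
site 7: A→G (purine→purine, transition)
site 8: G→A (purine→purine, transition)
site 10: T→C (pyrimidine→pyrimidine, transition)
site 12: T→C (pyrimidine→pyrimidine, transition)
site 14: C→T (pyrimidine→pyrimidine, transition)
site 21: C→T (pyrimidine→pyrimidine, transition)
site 22: C→A (pyrimidine→purine, transversion)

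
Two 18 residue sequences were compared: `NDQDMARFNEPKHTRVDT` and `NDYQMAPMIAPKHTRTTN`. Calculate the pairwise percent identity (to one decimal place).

50.0%

9 positions differ (3, 4, 7, 8, 9, 10, 16, 17, 18), so 9 of 18 match: 9/18 = 50%.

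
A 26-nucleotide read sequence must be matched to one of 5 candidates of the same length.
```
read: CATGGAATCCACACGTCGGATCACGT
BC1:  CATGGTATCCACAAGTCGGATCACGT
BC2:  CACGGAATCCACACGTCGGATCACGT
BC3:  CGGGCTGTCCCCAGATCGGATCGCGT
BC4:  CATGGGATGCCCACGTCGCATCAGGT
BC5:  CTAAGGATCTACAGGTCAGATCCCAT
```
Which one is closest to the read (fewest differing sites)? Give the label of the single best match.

BC2

BC1 differs at 2 sites; BC2 differs at 1 site; BC3 differs at 9 sites; BC4 differs at 5 sites; BC5 differs at 9 sites. The closest is BC2.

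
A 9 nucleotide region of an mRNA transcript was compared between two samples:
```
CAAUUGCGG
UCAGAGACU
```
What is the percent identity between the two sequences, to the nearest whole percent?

22%

Mismatches at positions 1, 2, 4, 5, 7, 8, 9 (1-based): 7 of 9.
Identical positions: 2/9 = 22.22% → 22%.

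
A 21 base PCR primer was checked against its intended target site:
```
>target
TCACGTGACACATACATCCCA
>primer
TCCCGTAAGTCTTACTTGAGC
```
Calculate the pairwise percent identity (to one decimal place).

52.4%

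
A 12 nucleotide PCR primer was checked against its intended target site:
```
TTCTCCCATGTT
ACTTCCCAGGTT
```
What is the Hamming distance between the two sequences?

The sequences differ at sites 1, 2, 3, 9 (1-based) — 4 in total.

4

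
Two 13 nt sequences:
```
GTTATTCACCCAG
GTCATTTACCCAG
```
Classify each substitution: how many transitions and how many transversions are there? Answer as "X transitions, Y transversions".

2 transitions, 0 transversions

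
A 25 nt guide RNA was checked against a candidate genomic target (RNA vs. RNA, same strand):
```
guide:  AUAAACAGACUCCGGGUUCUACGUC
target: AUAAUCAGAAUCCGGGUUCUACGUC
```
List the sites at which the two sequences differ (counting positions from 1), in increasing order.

Differences at site 5 (A→U), site 10 (C→A).

5, 10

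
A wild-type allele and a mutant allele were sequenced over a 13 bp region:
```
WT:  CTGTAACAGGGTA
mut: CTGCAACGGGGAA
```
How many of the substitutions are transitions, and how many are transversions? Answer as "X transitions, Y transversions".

Transitions (purine↔purine or pyrimidine↔pyrimidine): 4 T→C, 8 A→G.
Transversions (purine↔pyrimidine): 12 T→A.

2 transitions, 1 transversion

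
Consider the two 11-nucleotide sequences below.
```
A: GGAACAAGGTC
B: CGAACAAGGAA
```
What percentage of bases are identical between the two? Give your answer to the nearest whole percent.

3 positions differ (1, 10, 11), so 8 of 11 match: 8/11 = 72.73%.

73%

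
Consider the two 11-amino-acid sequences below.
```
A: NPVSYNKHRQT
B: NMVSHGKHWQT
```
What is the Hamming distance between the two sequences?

Mismatches (1-based): residue 2: P→M; residue 5: Y→H; residue 6: N→G; residue 9: R→W.

4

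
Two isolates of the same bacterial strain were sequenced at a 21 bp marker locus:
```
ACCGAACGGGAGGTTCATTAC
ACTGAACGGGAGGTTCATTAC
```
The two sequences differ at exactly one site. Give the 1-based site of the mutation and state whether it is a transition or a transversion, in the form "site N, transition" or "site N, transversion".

site 3, transition

The sequences differ only at site 3: C→T (pyrimidine→pyrimidine), a transition.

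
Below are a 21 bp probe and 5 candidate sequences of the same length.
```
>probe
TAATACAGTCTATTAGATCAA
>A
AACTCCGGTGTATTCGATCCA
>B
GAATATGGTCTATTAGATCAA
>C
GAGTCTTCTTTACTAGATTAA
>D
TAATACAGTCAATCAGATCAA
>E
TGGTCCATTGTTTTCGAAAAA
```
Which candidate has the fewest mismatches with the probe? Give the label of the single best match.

D

Hamming distances to probe — A: 7; B: 3; C: 9; D: 2; E: 9.
Smallest is D with 2 mismatches.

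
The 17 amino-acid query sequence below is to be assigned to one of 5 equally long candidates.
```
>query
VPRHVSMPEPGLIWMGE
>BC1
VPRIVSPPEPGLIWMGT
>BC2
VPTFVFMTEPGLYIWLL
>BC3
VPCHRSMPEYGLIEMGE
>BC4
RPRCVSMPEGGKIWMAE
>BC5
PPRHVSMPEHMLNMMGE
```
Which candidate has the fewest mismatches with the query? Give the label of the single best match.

Hamming distances to query — BC1: 3; BC2: 9; BC3: 4; BC4: 5; BC5: 5.
Smallest is BC1 with 3 mismatches.

BC1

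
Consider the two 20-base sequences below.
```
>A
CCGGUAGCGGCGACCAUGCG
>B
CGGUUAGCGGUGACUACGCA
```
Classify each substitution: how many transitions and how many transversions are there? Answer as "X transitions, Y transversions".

4 transitions, 2 transversions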